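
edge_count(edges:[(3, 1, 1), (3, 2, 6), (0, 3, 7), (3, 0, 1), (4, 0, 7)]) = 5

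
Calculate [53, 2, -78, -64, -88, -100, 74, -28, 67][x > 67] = keep x where x > 67: 53✗, 2✗, -78✗, -64✗, -88✗, -100✗, 74✓, -28✗, 67✗
= [74]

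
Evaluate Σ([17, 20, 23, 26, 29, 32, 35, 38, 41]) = 17 + 20 + 23 + 26 + 29 + 32 + 35 + 38 + 41
= 261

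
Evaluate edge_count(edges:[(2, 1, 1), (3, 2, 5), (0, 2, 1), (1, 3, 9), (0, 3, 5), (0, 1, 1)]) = 6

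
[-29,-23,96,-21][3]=-21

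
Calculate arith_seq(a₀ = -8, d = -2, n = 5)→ [-8, -10, -12, -14, -16]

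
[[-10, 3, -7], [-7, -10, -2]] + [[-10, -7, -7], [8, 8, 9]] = [[-20, -4, -14], [1, -2, 7]]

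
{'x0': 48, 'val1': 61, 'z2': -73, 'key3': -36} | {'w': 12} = {'x0': 48, 'val1': 61, 'z2': -73, 'key3': -36, 'w': 12}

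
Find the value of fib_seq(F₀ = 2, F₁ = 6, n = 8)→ [2, 6, 8, 14, 22, 36, 58, 94]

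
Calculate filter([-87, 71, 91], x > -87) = [71, 91]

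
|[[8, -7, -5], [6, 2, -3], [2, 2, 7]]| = 456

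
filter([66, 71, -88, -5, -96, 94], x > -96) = [66, 71, -88, -5, 94]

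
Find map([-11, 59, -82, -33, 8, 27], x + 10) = -11+10=-1, 59+10=69, -82+10=-72, -33+10=-23, 8+10=18, 27+10=37
= [-1, 69, -72, -23, 18, 37]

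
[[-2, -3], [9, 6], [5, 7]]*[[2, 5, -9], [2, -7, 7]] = [[-10, 11, -3], [30, 3, -39], [24, -24, 4]]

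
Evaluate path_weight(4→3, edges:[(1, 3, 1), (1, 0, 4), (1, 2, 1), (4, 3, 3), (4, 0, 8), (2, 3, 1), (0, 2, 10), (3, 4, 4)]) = 3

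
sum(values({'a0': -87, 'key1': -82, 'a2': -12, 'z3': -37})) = (-87) + (-82) + (-12) + (-37)
= -218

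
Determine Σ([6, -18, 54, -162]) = 6 + -18 + 54 + -162
= -120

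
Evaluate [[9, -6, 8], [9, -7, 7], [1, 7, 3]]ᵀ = [[9, 9, 1], [-6, -7, 7], [8, 7, 3]]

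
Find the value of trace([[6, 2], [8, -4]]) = 2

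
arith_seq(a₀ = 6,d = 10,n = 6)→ [6, 16, 26, 36, 46, 56]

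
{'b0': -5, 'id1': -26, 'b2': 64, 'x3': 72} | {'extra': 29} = {'b0': -5, 'id1': -26, 'b2': 64, 'x3': 72, 'extra': 29}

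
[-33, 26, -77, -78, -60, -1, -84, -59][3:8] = [-78, -60, -1, -84, -59]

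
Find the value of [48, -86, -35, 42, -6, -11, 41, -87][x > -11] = [48, 42, -6, 41]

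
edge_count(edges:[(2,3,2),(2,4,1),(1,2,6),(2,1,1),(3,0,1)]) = 5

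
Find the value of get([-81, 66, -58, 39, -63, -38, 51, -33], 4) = -63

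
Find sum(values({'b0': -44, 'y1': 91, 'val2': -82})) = (-44) + 91 + (-82)
= -35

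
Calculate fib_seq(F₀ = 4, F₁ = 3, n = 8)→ [4, 3, 7, 10, 17, 27, 44, 71]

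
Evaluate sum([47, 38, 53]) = 138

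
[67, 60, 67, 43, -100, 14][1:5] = [60, 67, 43, -100]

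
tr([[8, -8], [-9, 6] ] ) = diagonal: 8 + 6
= 14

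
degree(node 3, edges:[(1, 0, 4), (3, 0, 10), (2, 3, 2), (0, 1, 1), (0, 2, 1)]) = 2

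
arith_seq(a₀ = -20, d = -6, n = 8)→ [-20, -26, -32, -38, -44, -50, -56, -62]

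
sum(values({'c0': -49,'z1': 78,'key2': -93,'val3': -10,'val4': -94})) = -168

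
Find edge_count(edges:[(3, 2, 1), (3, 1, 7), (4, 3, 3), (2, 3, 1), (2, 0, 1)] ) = 5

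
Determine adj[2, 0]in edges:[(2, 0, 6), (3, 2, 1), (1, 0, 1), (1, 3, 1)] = 6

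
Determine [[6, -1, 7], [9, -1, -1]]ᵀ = [[6, 9], [-1, -1], [7, -1]]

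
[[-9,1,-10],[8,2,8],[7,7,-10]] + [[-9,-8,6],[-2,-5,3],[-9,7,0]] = [[-18, -7, -4], [6, -3, 11], [-2, 14, -10]]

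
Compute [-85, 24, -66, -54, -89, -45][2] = -66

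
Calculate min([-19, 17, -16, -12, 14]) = -19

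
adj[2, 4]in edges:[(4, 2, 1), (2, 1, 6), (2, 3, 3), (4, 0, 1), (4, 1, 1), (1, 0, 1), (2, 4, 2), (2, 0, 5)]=2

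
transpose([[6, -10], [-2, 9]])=[[6, -2], [-10, 9]]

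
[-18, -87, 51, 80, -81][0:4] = [-18, -87, 51, 80]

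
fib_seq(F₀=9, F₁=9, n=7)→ [9, 9, 18, 27, 45, 72, 117]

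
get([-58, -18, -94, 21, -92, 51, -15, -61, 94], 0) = -58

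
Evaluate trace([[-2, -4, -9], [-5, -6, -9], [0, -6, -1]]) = diagonal: (-2) + (-6) + (-1)
= -9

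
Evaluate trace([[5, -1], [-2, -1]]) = diagonal: 5 + (-1)
= 4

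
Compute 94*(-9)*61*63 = -3251178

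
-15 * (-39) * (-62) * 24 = -870480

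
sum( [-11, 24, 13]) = 26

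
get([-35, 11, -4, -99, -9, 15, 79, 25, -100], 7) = 25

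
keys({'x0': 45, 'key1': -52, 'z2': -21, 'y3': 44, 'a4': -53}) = ['x0', 'key1', 'z2', 'y3', 'a4']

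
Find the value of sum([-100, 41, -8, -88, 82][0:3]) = -67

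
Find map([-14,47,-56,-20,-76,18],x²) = (-14)²=196, (47)²=2209, (-56)²=3136, (-20)²=400, (-76)²=5776, (18)²=324
= [196, 2209, 3136, 400, 5776, 324]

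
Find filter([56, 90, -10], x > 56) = [90]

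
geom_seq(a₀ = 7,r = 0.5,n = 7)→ a_0 = 7*0.5^0 = 7.0
a_1 = 7*0.5^1 = 3.5
a_2 = 7*0.5^2 = 1.75
...
= [7.0, 3.5, 1.75, 0.875, 0.4375, 0.21875, 0.109375]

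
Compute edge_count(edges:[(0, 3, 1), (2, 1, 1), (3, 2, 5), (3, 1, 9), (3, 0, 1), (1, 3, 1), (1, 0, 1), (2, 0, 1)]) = 8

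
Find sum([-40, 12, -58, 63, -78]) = -101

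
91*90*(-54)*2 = -884520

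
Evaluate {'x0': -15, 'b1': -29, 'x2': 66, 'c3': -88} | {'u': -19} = {'x0': -15, 'b1': -29, 'x2': 66, 'c3': -88, 'u': -19}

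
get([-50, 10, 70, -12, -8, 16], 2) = 70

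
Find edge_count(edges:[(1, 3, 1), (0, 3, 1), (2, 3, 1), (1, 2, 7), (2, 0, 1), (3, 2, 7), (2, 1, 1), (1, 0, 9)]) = 8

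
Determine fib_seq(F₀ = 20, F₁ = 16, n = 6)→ [20, 16, 36, 52, 88, 140]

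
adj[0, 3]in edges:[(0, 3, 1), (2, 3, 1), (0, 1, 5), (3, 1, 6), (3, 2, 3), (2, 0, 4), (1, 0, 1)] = 1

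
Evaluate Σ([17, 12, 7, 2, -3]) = 17 + 12 + 7 + 2 + (-3)
= 35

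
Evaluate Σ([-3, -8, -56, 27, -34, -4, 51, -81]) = (-3) + (-8) + (-56) + 27 + (-34) + (-4) + 51 + (-81)
= -108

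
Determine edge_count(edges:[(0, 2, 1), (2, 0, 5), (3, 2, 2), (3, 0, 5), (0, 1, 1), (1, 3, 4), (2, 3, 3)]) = 7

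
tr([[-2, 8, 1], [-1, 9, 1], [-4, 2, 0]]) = diagonal: (-2) + 9 + 0
= 7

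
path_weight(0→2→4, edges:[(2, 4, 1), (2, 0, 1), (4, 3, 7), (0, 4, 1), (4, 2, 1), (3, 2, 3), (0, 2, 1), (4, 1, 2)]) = w(0→2)=1 + w(2→4)=1
= 2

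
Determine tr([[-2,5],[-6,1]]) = -1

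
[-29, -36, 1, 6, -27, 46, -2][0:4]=[-29, -36, 1, 6]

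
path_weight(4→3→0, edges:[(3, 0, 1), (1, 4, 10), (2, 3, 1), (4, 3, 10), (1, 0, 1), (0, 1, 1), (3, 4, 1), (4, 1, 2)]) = 11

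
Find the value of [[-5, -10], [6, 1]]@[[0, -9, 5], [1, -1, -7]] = C[0][0] = (-5)*(0) + (-10)*(1) = -10
C[0][1] = (-5)*(-9) + (-10)*(-1) = 55
C[0][2] = (-5)*(5) + (-10)*(-7) = 45
C[1][0] = (6)*(0) + (1)*(1) = 1
C[1][1] = (6)*(-9) + (1)*(-1) = -55
C[1][2] = (6)*(5) + (1)*(-7) = 23
= [[-10, 55, 45], [1, -55, 23]]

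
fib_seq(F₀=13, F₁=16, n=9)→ F_2 = F_1 + F_0 = 29
F_3 = F_2 + F_1 = 45
F_4 = F_3 + F_2 = 74
...
= [13, 16, 29, 45, 74, 119, 193, 312, 505]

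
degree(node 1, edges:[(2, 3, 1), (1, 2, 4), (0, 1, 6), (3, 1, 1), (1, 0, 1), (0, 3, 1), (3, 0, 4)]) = incident: (1,2), (0,1), (3,1), (1,0)
= 4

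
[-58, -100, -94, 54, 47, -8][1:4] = [-100, -94, 54]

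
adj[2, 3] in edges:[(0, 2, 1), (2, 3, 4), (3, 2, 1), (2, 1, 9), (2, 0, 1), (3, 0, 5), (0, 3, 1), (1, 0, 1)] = 4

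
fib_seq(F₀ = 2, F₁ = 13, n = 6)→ F_2 = F_1 + F_0 = 15
F_3 = F_2 + F_1 = 28
F_4 = F_3 + F_2 = 43
...
= [2, 13, 15, 28, 43, 71]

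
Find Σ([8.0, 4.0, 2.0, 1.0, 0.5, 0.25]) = 8.0 + 4.0 + 2.0 + 1.0 + 0.5 + 0.25
= 15.75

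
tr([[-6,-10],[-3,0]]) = diagonal: (-6) + 0
= -6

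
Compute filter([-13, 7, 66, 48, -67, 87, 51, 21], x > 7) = keep x where x > 7: -13✗, 7✗, 66✓, 48✓, -67✗, 87✓, 51✓, 21✓
= [66, 48, 87, 51, 21]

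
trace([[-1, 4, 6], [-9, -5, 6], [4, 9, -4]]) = diagonal: (-1) + (-5) + (-4)
= -10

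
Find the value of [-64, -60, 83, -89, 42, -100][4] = 42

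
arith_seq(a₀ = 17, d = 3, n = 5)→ [17, 20, 23, 26, 29]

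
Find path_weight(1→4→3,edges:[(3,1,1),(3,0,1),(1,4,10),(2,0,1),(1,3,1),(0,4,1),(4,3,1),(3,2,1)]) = 11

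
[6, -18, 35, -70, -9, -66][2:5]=[35, -70, -9]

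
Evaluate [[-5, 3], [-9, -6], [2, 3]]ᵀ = [[-5, -9, 2], [3, -6, 3]]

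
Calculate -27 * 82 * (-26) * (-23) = -1323972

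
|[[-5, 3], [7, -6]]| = 9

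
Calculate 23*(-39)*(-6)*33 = 177606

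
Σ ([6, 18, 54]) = 78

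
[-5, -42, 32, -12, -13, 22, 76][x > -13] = [-5, 32, -12, 22, 76]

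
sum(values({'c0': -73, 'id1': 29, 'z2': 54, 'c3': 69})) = 79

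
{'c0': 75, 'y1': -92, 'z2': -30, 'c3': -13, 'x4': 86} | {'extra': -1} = {'c0': 75, 'y1': -92, 'z2': -30, 'c3': -13, 'x4': 86, 'extra': -1}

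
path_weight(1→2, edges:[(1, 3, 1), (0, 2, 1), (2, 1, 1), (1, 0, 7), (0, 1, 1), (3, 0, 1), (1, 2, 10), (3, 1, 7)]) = 10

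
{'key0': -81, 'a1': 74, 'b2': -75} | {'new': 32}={'key0': -81, 'a1': 74, 'b2': -75, 'new': 32}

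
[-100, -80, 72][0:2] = [-100, -80]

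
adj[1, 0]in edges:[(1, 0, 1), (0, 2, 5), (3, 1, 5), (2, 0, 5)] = 1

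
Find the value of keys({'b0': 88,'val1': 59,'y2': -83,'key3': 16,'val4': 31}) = ['b0', 'val1', 'y2', 'key3', 'val4']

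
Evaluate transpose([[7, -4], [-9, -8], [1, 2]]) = [[7, -9, 1], [-4, -8, 2]]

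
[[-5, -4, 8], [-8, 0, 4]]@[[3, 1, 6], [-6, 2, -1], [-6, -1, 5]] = [[-39, -21, 14], [-48, -12, -28]]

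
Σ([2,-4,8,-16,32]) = 2 + -4 + 8 + -16 + 32
= 22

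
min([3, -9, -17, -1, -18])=-18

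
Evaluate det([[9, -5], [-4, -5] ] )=(9)*(-5) - (-5)*(-4)
= -65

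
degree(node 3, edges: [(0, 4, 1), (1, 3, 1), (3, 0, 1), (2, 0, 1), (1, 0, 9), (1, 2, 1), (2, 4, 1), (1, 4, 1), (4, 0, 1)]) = incident: (1,3), (3,0)
= 2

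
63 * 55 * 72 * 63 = 15717240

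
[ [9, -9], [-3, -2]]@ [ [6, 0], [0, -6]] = [[54, 54], [-18, 12]]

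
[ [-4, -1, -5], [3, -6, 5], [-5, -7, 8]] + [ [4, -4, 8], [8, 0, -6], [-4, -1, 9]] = [[0, -5, 3], [11, -6, -1], [-9, -8, 17]]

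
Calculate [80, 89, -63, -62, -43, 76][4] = -43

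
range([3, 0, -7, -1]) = 10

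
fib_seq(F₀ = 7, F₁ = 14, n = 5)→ F_2 = F_1 + F_0 = 21
F_3 = F_2 + F_1 = 35
F_4 = F_3 + F_2 = 56
= [7, 14, 21, 35, 56]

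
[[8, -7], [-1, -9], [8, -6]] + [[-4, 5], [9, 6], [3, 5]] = [[4, -2], [8, -3], [11, -1]]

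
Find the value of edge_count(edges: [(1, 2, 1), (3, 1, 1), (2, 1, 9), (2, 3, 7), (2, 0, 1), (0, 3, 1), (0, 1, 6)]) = 7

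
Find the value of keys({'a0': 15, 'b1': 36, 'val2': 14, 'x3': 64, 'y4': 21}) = ['a0', 'b1', 'val2', 'x3', 'y4']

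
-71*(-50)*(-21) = -74550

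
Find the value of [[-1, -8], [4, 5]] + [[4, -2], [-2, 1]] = [[3, -10], [2, 6]]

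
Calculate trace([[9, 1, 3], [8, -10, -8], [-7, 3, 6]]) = 5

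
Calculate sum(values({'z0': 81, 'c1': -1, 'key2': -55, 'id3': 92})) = 81 + (-1) + (-55) + 92
= 117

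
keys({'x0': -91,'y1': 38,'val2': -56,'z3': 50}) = ['x0', 'y1', 'val2', 'z3']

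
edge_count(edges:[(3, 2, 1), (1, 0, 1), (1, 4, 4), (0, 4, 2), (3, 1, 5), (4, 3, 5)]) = 6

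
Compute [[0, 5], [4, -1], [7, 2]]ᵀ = [[0, 4, 7], [5, -1, 2]]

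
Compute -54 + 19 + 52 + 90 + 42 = 149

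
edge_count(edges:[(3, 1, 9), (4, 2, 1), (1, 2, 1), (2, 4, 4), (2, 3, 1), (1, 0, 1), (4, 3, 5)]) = 7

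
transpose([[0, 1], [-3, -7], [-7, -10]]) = [[0, -3, -7], [1, -7, -10]]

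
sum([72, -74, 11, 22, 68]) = 72 + (-74) + 11 + 22 + 68
= 99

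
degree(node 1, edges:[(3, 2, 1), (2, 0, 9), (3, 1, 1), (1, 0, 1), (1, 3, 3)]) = incident: (3,1), (1,0), (1,3)
= 3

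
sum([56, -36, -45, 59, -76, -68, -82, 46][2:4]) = slice → [-45, 59]
(-45) + 59
= 14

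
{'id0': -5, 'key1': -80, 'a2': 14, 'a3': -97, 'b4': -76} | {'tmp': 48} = {'id0': -5, 'key1': -80, 'a2': 14, 'a3': -97, 'b4': -76, 'tmp': 48}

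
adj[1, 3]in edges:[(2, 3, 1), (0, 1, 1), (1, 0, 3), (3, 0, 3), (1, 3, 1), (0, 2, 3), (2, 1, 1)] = 1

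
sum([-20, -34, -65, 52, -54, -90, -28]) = -239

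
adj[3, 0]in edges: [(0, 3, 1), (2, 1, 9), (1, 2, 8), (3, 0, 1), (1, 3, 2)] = 1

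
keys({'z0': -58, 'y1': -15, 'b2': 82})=['z0', 'y1', 'b2']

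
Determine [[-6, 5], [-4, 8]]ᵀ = [[-6, -4], [5, 8]]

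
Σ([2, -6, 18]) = 2 + -6 + 18
= 14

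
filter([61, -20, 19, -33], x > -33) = keep x where x > -33: 61✓, -20✓, 19✓, -33✗
= [61, -20, 19]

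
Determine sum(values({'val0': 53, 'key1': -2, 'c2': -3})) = 48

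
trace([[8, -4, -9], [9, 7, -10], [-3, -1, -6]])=9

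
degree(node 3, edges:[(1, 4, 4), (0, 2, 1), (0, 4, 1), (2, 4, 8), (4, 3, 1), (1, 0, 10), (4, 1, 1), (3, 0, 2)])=incident: (4,3), (3,0)
= 2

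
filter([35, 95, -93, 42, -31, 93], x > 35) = keep x where x > 35: 35✗, 95✓, -93✗, 42✓, -31✗, 93✓
= [95, 42, 93]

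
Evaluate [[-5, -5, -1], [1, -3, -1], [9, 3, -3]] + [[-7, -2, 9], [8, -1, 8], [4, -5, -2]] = [[-12, -7, 8], [9, -4, 7], [13, -2, -5]]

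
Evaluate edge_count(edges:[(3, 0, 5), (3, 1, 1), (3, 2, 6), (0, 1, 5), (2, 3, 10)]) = 5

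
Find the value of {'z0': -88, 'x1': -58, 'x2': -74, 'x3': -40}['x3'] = -40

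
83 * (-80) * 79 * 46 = -24129760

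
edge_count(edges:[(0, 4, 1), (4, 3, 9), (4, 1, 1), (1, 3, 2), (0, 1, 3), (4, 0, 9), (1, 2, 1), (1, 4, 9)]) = 8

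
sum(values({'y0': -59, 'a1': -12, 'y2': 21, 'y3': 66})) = (-59) + (-12) + 21 + 66
= 16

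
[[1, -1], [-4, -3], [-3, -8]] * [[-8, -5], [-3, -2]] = [[-5, -3], [41, 26], [48, 31]]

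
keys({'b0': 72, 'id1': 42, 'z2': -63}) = ['b0', 'id1', 'z2']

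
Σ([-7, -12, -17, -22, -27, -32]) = -117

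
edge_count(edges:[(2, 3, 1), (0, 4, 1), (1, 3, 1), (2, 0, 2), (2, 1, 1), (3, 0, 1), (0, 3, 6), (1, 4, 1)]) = 8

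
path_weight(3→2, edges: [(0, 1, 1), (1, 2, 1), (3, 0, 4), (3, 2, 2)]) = w(3→2)=2
= 2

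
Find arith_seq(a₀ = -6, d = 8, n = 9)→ a_0 = -6 + 0*8 = -6
a_1 = -6 + 1*8 = 2
a_2 = -6 + 2*8 = 10
...
= [-6, 2, 10, 18, 26, 34, 42, 50, 58]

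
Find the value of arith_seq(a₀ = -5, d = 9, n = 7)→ a_0 = -5 + 0*9 = -5
a_1 = -5 + 1*9 = 4
a_2 = -5 + 2*9 = 13
...
= [-5, 4, 13, 22, 31, 40, 49]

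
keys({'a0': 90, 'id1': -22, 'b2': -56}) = ['a0', 'id1', 'b2']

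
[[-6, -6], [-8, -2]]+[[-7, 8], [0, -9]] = [[-13, 2], [-8, -11]]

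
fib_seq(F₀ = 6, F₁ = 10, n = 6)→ [6, 10, 16, 26, 42, 68]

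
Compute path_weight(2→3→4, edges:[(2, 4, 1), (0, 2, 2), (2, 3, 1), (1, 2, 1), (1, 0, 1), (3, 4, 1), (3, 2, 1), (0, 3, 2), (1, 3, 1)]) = w(2→3)=1 + w(3→4)=1
= 2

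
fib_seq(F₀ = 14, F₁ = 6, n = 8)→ [14, 6, 20, 26, 46, 72, 118, 190]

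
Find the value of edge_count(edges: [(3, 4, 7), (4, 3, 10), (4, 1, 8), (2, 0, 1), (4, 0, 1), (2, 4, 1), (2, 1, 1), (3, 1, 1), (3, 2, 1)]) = 9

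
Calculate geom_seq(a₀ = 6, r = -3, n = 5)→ a_0 = 6*(-3)^0 = 6
a_1 = 6*(-3)^1 = -18
a_2 = 6*(-3)^2 = 54
...
= [6, -18, 54, -162, 486]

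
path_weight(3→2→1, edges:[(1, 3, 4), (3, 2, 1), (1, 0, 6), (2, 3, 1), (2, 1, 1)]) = 2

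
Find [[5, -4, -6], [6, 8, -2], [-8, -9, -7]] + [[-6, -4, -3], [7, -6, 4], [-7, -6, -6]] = [[-1, -8, -9], [13, 2, 2], [-15, -15, -13]]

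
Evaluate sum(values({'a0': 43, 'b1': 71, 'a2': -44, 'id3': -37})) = 43 + 71 + (-44) + (-37)
= 33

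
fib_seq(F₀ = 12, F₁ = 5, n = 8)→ F_2 = F_1 + F_0 = 17
F_3 = F_2 + F_1 = 22
F_4 = F_3 + F_2 = 39
...
= [12, 5, 17, 22, 39, 61, 100, 161]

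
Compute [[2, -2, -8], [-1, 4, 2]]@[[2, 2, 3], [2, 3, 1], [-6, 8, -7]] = C[0][0] = (2)*(2) + (-2)*(2) + (-8)*(-6) = 48
C[0][1] = (2)*(2) + (-2)*(3) + (-8)*(8) = -66
C[0][2] = (2)*(3) + (-2)*(1) + (-8)*(-7) = 60
C[1][0] = (-1)*(2) + (4)*(2) + (2)*(-6) = -6
C[1][1] = (-1)*(2) + (4)*(3) + (2)*(8) = 26
C[1][2] = (-1)*(3) + (4)*(1) + (2)*(-7) = -13
= [[48, -66, 60], [-6, 26, -13]]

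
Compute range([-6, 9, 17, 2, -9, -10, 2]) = 27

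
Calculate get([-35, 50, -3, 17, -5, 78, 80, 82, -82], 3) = 17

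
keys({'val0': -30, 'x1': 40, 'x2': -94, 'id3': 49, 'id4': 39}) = ['val0', 'x1', 'x2', 'id3', 'id4']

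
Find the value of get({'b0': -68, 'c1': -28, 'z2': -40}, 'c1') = -28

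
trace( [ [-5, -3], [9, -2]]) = -7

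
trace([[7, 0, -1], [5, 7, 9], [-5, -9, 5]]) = 19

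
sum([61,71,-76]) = 61 + 71 + (-76)
= 56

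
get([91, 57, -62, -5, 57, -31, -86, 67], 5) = -31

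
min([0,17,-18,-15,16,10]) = -18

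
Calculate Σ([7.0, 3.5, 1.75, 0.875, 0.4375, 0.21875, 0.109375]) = 7.0 + 3.5 + 1.75 + 0.875 + 0.4375 + 0.21875 + 0.109375
= 13.890625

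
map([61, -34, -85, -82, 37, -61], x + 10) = 61+10=71, -34+10=-24, -85+10=-75, -82+10=-72, 37+10=47, -61+10=-51
= [71, -24, -75, -72, 47, -51]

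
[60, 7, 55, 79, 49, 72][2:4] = [55, 79]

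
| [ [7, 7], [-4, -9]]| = -35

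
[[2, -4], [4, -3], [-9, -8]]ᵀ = [[2, 4, -9], [-4, -3, -8]]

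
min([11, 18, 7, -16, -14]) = -16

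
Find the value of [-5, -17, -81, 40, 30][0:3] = [-5, -17, -81]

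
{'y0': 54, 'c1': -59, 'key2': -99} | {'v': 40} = {'y0': 54, 'c1': -59, 'key2': -99, 'v': 40}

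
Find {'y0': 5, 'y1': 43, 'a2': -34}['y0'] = 5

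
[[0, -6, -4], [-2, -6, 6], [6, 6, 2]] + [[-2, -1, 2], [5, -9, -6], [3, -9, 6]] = [[-2, -7, -2], [3, -15, 0], [9, -3, 8]]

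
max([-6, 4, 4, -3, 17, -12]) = 17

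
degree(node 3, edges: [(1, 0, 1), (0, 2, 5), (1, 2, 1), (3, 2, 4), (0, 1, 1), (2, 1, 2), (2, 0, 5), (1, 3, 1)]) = incident: (3,2), (1,3)
= 2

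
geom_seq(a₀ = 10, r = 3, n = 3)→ a_0 = 10*3^0 = 10
a_1 = 10*3^1 = 30
a_2 = 10*3^2 = 90
= [10, 30, 90]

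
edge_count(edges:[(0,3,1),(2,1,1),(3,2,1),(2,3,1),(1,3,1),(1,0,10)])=6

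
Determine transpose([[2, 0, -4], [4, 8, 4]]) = [[2, 4], [0, 8], [-4, 4]]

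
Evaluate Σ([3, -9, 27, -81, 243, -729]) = -546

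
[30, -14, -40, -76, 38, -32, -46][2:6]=[-40, -76, 38, -32]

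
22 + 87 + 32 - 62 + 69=148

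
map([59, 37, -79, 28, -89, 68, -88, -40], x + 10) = [69, 47, -69, 38, -79, 78, -78, -30]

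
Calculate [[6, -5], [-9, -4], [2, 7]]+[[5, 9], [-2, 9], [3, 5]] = [[11, 4], [-11, 5], [5, 12]]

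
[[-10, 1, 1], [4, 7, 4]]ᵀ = [[-10, 4], [1, 7], [1, 4]]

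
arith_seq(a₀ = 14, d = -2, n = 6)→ [14, 12, 10, 8, 6, 4]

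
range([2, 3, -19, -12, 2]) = 22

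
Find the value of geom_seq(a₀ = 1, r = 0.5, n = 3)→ a_0 = 1*0.5^0 = 1.0
a_1 = 1*0.5^1 = 0.5
a_2 = 1*0.5^2 = 0.25
= [1.0, 0.5, 0.25]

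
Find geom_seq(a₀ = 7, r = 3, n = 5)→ a_0 = 7*3^0 = 7
a_1 = 7*3^1 = 21
a_2 = 7*3^2 = 63
...
= [7, 21, 63, 189, 567]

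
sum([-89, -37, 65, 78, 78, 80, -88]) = (-89) + (-37) + 65 + 78 + 78 + 80 + (-88)
= 87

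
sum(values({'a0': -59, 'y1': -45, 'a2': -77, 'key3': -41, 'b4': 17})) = -205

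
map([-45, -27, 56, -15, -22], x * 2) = -45*2=-90, -27*2=-54, 56*2=112, -15*2=-30, -22*2=-44
= [-90, -54, 112, -30, -44]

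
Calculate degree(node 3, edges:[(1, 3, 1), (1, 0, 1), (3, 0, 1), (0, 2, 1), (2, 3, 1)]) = 3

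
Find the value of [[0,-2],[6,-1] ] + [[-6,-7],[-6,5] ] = [[-6, -9], [0, 4]]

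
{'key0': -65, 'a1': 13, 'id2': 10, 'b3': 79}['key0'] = -65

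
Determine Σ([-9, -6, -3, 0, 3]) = (-9) + (-6) + (-3) + 0 + 3
= -15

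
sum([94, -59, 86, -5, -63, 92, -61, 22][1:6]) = slice → [-59, 86, -5, -63, 92]
(-59) + 86 + (-5) + (-63) + 92
= 51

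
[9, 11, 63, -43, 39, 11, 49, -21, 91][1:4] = [11, 63, -43]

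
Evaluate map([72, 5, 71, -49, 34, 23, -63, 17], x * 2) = [144, 10, 142, -98, 68, 46, -126, 34]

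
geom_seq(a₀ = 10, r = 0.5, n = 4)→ [10.0, 5.0, 2.5, 1.25]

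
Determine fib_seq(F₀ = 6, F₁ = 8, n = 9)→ [6, 8, 14, 22, 36, 58, 94, 152, 246]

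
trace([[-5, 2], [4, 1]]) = -4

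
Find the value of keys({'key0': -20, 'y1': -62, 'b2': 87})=['key0', 'y1', 'b2']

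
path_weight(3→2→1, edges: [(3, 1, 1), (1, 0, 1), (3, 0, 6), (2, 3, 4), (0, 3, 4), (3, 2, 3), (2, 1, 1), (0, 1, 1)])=4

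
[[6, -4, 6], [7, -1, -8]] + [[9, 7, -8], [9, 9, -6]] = [[15, 3, -2], [16, 8, -14]]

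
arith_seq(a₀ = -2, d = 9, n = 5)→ [-2, 7, 16, 25, 34]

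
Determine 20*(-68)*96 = -130560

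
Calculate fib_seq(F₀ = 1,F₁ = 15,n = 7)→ [1, 15, 16, 31, 47, 78, 125]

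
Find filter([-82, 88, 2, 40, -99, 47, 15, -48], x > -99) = [-82, 88, 2, 40, 47, 15, -48]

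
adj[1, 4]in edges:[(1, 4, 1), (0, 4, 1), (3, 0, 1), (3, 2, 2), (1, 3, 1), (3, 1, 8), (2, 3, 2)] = 1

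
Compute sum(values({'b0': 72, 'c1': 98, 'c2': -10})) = 72 + 98 + (-10)
= 160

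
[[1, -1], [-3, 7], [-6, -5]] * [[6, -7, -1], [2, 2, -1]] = [[4, -9, 0], [-4, 35, -4], [-46, 32, 11]]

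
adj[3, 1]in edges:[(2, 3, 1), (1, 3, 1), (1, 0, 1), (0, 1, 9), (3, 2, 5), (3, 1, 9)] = 9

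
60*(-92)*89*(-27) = 13264560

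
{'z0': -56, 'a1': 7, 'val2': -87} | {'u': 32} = {'z0': -56, 'a1': 7, 'val2': -87, 'u': 32}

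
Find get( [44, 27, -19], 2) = -19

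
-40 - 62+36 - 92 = -158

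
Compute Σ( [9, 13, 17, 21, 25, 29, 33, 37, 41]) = 225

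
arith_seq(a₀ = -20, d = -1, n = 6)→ [-20, -21, -22, -23, -24, -25]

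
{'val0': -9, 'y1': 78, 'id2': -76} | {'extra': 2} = {'val0': -9, 'y1': 78, 'id2': -76, 'extra': 2}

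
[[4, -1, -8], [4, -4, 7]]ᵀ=[[4, 4], [-1, -4], [-8, 7]]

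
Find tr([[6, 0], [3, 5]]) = 11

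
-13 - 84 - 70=-167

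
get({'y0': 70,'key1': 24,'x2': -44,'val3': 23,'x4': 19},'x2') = -44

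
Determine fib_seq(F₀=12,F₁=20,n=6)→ [12, 20, 32, 52, 84, 136]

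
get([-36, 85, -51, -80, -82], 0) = -36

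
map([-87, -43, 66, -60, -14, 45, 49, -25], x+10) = -87+10=-77, -43+10=-33, 66+10=76, -60+10=-50, -14+10=-4, 45+10=55, 49+10=59, -25+10=-15
= [-77, -33, 76, -50, -4, 55, 59, -15]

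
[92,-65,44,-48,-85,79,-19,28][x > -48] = [92, 44, 79, -19, 28]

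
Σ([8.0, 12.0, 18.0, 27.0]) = 8.0 + 12.0 + 18.0 + 27.0
= 65.0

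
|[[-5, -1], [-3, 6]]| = (-5)*(6) - (-1)*(-3)
= -33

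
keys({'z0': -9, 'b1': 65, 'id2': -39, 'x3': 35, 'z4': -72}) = ['z0', 'b1', 'id2', 'x3', 'z4']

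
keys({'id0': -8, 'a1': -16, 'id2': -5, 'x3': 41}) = ['id0', 'a1', 'id2', 'x3']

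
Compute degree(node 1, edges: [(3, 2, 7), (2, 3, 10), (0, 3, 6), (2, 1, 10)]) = incident: (2,1)
= 1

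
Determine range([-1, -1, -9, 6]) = 15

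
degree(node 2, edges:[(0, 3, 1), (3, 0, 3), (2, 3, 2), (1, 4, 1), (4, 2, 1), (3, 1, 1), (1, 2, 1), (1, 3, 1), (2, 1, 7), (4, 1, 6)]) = 4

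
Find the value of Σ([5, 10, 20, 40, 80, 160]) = 315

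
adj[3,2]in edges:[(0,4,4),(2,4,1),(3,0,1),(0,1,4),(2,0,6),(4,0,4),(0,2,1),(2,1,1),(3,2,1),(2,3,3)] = 1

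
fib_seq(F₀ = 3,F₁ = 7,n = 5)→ F_2 = F_1 + F_0 = 10
F_3 = F_2 + F_1 = 17
F_4 = F_3 + F_2 = 27
= [3, 7, 10, 17, 27]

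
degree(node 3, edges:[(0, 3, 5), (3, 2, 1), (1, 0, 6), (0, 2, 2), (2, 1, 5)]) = incident: (0,3), (3,2)
= 2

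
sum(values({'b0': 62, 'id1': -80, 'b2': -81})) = 62 + (-80) + (-81)
= -99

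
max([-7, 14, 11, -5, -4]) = 14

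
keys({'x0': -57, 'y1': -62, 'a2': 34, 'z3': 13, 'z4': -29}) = ['x0', 'y1', 'a2', 'z3', 'z4']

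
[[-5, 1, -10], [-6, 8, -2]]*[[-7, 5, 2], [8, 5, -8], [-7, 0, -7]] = [[113, -20, 52], [120, 10, -62]]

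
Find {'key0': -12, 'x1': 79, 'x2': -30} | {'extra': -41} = {'key0': -12, 'x1': 79, 'x2': -30, 'extra': -41}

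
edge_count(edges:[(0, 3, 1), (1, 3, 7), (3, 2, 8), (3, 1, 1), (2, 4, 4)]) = 5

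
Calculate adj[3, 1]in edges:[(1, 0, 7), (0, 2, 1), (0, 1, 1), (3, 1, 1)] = 1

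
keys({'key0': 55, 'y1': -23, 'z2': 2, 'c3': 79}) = ['key0', 'y1', 'z2', 'c3']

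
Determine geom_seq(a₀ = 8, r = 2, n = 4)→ [8, 16, 32, 64]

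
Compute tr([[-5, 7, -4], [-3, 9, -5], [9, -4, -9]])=-5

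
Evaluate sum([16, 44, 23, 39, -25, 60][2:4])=62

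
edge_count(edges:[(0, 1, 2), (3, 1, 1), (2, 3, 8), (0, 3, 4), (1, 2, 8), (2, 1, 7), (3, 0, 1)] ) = 7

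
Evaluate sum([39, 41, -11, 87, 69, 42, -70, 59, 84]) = 340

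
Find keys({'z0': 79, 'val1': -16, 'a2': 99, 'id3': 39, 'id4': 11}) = ['z0', 'val1', 'a2', 'id3', 'id4']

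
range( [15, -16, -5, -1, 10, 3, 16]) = 32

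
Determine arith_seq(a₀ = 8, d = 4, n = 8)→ a_0 = 8 + 0*4 = 8
a_1 = 8 + 1*4 = 12
a_2 = 8 + 2*4 = 16
...
= [8, 12, 16, 20, 24, 28, 32, 36]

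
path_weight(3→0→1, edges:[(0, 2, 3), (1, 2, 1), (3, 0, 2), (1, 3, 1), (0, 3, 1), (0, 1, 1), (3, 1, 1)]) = 3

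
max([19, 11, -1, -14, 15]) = 19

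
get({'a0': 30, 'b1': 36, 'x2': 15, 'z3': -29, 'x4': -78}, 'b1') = 36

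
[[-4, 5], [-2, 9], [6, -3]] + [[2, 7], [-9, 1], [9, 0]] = [[-2, 12], [-11, 10], [15, -3]]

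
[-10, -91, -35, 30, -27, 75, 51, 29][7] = 29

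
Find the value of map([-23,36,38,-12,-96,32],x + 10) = [-13, 46, 48, -2, -86, 42]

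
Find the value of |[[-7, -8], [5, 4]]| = (-7)*(4) - (-8)*(5)
= 12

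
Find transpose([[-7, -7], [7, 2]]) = [[-7, 7], [-7, 2]]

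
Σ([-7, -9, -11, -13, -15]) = -55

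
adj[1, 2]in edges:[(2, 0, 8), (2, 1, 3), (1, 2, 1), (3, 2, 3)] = 1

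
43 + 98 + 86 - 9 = 218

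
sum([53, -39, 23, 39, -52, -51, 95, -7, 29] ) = 53 + (-39) + 23 + 39 + (-52) + (-51) + 95 + (-7) + 29
= 90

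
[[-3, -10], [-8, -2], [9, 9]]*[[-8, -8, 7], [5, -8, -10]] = C[0][0] = (-3)*(-8) + (-10)*(5) = -26
C[0][1] = (-3)*(-8) + (-10)*(-8) = 104
C[0][2] = (-3)*(7) + (-10)*(-10) = 79
C[1][0] = (-8)*(-8) + (-2)*(5) = 54
C[1][1] = (-8)*(-8) + (-2)*(-8) = 80
C[1][2] = (-8)*(7) + (-2)*(-10) = -36
... (3 more cells)
= [[-26, 104, 79], [54, 80, -36], [-27, -144, -27]]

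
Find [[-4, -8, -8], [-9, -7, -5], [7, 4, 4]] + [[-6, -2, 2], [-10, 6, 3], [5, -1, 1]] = [[-10, -10, -6], [-19, -1, -2], [12, 3, 5]]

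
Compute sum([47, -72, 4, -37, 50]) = -8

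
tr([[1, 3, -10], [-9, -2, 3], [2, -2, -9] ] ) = diagonal: 1 + (-2) + (-9)
= -10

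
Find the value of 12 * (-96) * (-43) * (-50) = -2476800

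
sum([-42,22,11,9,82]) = 82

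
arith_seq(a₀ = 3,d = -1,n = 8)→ [3, 2, 1, 0, -1, -2, -3, -4]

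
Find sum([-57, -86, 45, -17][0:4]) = -115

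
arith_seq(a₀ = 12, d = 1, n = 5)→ [12, 13, 14, 15, 16]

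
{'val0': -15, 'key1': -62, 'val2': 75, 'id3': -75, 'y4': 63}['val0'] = -15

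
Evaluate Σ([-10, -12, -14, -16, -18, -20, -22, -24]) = -136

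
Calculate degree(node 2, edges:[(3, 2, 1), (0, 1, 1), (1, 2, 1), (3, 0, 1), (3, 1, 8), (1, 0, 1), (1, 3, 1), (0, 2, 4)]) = incident: (3,2), (1,2), (0,2)
= 3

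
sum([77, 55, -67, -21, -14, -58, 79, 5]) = 56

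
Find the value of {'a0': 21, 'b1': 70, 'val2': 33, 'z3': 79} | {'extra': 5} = {'a0': 21, 'b1': 70, 'val2': 33, 'z3': 79, 'extra': 5}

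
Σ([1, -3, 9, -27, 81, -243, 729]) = 1 + -3 + 9 + -27 + 81 + -243 + 729
= 547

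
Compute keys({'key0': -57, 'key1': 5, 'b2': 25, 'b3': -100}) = ['key0', 'key1', 'b2', 'b3']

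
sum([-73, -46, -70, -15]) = (-73) + (-46) + (-70) + (-15)
= -204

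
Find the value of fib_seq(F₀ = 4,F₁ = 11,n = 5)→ F_2 = F_1 + F_0 = 15
F_3 = F_2 + F_1 = 26
F_4 = F_3 + F_2 = 41
= [4, 11, 15, 26, 41]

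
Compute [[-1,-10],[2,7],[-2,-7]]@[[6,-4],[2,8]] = [[-26, -76], [26, 48], [-26, -48]]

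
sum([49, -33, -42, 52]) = 49 + (-33) + (-42) + 52
= 26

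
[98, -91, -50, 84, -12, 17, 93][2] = -50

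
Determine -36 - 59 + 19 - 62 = -138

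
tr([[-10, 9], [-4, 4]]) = diagonal: (-10) + 4
= -6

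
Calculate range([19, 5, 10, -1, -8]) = 27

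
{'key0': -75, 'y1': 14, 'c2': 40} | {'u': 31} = {'key0': -75, 'y1': 14, 'c2': 40, 'u': 31}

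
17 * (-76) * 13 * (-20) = 335920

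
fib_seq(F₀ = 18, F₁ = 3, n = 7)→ F_2 = F_1 + F_0 = 21
F_3 = F_2 + F_1 = 24
F_4 = F_3 + F_2 = 45
...
= [18, 3, 21, 24, 45, 69, 114]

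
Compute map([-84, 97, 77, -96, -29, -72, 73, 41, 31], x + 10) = [-74, 107, 87, -86, -19, -62, 83, 51, 41]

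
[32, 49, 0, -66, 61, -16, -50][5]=-16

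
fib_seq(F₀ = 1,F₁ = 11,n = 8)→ F_2 = F_1 + F_0 = 12
F_3 = F_2 + F_1 = 23
F_4 = F_3 + F_2 = 35
...
= [1, 11, 12, 23, 35, 58, 93, 151]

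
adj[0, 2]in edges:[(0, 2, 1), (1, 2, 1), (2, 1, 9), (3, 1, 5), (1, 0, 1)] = 1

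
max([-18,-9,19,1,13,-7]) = 19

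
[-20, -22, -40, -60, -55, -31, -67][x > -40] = keep x where x > -40: -20✓, -22✓, -40✗, -60✗, -55✗, -31✓, -67✗
= [-20, -22, -31]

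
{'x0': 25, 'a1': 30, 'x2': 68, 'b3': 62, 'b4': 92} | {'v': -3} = {'x0': 25, 'a1': 30, 'x2': 68, 'b3': 62, 'b4': 92, 'v': -3}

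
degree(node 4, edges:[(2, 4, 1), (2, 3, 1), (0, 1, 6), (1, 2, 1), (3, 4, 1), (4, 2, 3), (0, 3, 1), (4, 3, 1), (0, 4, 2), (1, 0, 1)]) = 5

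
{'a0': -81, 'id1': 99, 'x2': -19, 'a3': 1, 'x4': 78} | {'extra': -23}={'a0': -81, 'id1': 99, 'x2': -19, 'a3': 1, 'x4': 78, 'extra': -23}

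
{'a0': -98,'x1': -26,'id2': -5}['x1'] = -26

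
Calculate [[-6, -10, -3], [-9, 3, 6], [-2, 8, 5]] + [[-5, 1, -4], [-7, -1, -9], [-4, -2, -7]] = [[-11, -9, -7], [-16, 2, -3], [-6, 6, -2]]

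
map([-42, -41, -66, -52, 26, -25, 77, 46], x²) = (-42)²=1764, (-41)²=1681, (-66)²=4356, (-52)²=2704, (26)²=676, (-25)²=625, (77)²=5929, (46)²=2116
= [1764, 1681, 4356, 2704, 676, 625, 5929, 2116]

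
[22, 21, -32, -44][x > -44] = [22, 21, -32]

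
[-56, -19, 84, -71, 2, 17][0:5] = [-56, -19, 84, -71, 2]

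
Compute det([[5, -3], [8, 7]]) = 59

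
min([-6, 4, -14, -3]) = -14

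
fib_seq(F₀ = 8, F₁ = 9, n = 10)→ [8, 9, 17, 26, 43, 69, 112, 181, 293, 474]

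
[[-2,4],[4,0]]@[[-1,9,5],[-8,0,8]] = [[-30, -18, 22], [-4, 36, 20]]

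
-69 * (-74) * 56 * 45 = 12867120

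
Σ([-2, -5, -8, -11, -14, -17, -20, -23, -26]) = (-2) + (-5) + (-8) + (-11) + (-14) + (-17) + (-20) + (-23) + (-26)
= -126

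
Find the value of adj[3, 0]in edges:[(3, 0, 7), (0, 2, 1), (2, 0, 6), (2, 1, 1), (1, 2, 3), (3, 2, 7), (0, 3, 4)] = 7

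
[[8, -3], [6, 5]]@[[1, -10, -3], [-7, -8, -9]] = C[0][0] = (8)*(1) + (-3)*(-7) = 29
C[0][1] = (8)*(-10) + (-3)*(-8) = -56
C[0][2] = (8)*(-3) + (-3)*(-9) = 3
C[1][0] = (6)*(1) + (5)*(-7) = -29
C[1][1] = (6)*(-10) + (5)*(-8) = -100
C[1][2] = (6)*(-3) + (5)*(-9) = -63
= [[29, -56, 3], [-29, -100, -63]]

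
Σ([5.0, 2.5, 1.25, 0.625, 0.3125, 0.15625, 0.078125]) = 5.0 + 2.5 + 1.25 + 0.625 + 0.3125 + 0.15625 + 0.078125
= 9.921875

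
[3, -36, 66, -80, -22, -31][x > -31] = keep x where x > -31: 3✓, -36✗, 66✓, -80✗, -22✓, -31✗
= [3, 66, -22]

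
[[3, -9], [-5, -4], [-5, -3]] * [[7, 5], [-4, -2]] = C[0][0] = (3)*(7) + (-9)*(-4) = 57
C[0][1] = (3)*(5) + (-9)*(-2) = 33
C[1][0] = (-5)*(7) + (-4)*(-4) = -19
C[1][1] = (-5)*(5) + (-4)*(-2) = -17
C[2][0] = (-5)*(7) + (-3)*(-4) = -23
C[2][1] = (-5)*(5) + (-3)*(-2) = -19
= [[57, 33], [-19, -17], [-23, -19]]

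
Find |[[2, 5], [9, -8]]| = (2)*(-8) - (5)*(9)
= -61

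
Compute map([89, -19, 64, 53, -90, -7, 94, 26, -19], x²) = [7921, 361, 4096, 2809, 8100, 49, 8836, 676, 361]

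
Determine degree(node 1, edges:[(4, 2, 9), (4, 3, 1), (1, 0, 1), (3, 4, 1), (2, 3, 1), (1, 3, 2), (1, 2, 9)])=3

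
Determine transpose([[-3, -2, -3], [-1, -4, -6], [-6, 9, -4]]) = [[-3, -1, -6], [-2, -4, 9], [-3, -6, -4]]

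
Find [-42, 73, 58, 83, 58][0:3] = [-42, 73, 58]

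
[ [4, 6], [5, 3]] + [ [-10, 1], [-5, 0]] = [[-6, 7], [0, 3]]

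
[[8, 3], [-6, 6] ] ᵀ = [[8, -6], [3, 6]]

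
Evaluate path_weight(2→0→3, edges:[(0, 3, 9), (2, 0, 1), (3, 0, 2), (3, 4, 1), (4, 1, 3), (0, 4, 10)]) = w(2→0)=1 + w(0→3)=9
= 10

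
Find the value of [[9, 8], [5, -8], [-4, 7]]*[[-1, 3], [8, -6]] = C[0][0] = (9)*(-1) + (8)*(8) = 55
C[0][1] = (9)*(3) + (8)*(-6) = -21
C[1][0] = (5)*(-1) + (-8)*(8) = -69
C[1][1] = (5)*(3) + (-8)*(-6) = 63
C[2][0] = (-4)*(-1) + (7)*(8) = 60
C[2][1] = (-4)*(3) + (7)*(-6) = -54
= [[55, -21], [-69, 63], [60, -54]]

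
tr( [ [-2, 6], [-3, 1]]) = diagonal: (-2) + 1
= -1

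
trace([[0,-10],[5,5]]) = diagonal: 0 + 5
= 5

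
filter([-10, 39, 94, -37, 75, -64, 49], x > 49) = [94, 75]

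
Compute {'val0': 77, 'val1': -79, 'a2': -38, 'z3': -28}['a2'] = -38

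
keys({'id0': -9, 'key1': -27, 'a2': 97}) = ['id0', 'key1', 'a2']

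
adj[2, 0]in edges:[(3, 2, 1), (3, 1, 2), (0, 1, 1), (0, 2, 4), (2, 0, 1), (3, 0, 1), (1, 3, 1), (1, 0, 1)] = 1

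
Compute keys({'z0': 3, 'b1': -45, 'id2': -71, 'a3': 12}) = ['z0', 'b1', 'id2', 'a3']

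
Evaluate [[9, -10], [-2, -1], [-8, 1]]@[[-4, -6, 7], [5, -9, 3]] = [[-86, 36, 33], [3, 21, -17], [37, 39, -53]]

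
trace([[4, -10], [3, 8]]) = 12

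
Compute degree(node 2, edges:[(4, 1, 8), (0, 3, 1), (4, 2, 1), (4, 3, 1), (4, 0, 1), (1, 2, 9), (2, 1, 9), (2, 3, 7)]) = incident: (4,2), (1,2), (2,1), (2,3)
= 4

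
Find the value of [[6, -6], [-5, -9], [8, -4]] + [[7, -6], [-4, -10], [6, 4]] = [[13, -12], [-9, -19], [14, 0]]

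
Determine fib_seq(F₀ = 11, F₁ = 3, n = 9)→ F_2 = F_1 + F_0 = 14
F_3 = F_2 + F_1 = 17
F_4 = F_3 + F_2 = 31
...
= [11, 3, 14, 17, 31, 48, 79, 127, 206]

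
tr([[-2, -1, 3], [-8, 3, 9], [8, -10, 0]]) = diagonal: (-2) + 3 + 0
= 1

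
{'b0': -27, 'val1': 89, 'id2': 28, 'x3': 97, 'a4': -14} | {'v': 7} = {'b0': -27, 'val1': 89, 'id2': 28, 'x3': 97, 'a4': -14, 'v': 7}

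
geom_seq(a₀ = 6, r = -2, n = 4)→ a_0 = 6*(-2)^0 = 6
a_1 = 6*(-2)^1 = -12
a_2 = 6*(-2)^2 = 24
...
= [6, -12, 24, -48]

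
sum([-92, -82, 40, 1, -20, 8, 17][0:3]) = -134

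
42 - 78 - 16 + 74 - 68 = -46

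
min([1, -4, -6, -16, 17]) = -16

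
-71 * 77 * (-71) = 388157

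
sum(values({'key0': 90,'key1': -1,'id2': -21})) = 90 + (-1) + (-21)
= 68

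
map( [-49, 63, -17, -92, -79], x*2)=-49*2=-98, 63*2=126, -17*2=-34, -92*2=-184, -79*2=-158
= [-98, 126, -34, -184, -158]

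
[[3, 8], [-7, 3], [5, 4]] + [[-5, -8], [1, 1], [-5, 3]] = [[-2, 0], [-6, 4], [0, 7]]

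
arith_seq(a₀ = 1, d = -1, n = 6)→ [1, 0, -1, -2, -3, -4]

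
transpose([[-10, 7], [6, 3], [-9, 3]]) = [[-10, 6, -9], [7, 3, 3]]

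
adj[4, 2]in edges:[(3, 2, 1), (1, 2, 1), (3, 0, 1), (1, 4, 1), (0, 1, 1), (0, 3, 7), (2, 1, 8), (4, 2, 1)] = 1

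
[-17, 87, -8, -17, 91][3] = -17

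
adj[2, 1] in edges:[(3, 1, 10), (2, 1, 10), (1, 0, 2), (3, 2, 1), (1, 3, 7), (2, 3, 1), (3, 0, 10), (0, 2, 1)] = 10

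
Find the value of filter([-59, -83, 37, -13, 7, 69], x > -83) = [-59, 37, -13, 7, 69]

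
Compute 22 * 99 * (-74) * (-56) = 9025632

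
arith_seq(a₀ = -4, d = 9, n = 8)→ a_0 = -4 + 0*9 = -4
a_1 = -4 + 1*9 = 5
a_2 = -4 + 2*9 = 14
...
= [-4, 5, 14, 23, 32, 41, 50, 59]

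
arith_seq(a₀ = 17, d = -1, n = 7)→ a_0 = 17 + 0*-1 = 17
a_1 = 17 + 1*-1 = 16
a_2 = 17 + 2*-1 = 15
...
= [17, 16, 15, 14, 13, 12, 11]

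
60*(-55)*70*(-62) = 14322000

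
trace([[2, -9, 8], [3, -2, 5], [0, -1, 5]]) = 5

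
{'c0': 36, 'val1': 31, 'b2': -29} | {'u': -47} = {'c0': 36, 'val1': 31, 'b2': -29, 'u': -47}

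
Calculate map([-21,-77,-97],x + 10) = [-11, -67, -87]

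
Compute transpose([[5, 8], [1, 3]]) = [[5, 1], [8, 3]]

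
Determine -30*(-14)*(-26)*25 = -273000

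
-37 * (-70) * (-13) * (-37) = 1245790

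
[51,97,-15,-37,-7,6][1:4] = [97, -15, -37]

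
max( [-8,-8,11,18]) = 18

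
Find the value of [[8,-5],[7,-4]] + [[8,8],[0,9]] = [[16, 3], [7, 5]]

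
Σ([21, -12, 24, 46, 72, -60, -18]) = 73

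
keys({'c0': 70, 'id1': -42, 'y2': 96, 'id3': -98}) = ['c0', 'id1', 'y2', 'id3']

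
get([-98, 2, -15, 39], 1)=2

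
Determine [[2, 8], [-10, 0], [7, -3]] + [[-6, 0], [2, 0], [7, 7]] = [[-4, 8], [-8, 0], [14, 4]]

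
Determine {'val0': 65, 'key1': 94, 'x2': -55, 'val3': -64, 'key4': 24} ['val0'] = 65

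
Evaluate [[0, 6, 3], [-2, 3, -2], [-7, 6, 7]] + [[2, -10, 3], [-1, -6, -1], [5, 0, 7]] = [[2, -4, 6], [-3, -3, -3], [-2, 6, 14]]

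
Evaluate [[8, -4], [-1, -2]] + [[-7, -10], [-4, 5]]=[[1, -14], [-5, 3]]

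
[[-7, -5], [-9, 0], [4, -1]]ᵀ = [[-7, -9, 4], [-5, 0, -1]]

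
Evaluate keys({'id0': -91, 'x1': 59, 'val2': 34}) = ['id0', 'x1', 'val2']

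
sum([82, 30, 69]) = 181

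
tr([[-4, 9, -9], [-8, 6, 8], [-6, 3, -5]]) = -3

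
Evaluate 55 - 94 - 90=-129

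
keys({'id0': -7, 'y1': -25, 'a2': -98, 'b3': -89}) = ['id0', 'y1', 'a2', 'b3']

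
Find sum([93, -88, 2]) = 93 + (-88) + 2
= 7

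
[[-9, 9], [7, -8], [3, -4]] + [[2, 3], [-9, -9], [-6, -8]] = [[-7, 12], [-2, -17], [-3, -12]]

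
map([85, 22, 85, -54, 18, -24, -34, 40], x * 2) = [170, 44, 170, -108, 36, -48, -68, 80]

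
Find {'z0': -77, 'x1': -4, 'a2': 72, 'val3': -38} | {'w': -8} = {'z0': -77, 'x1': -4, 'a2': 72, 'val3': -38, 'w': -8}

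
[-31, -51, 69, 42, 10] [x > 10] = [69, 42]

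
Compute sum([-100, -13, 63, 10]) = (-100) + (-13) + 63 + 10
= -40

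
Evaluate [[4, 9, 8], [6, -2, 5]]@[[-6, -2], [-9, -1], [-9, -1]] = C[0][0] = (4)*(-6) + (9)*(-9) + (8)*(-9) = -177
C[0][1] = (4)*(-2) + (9)*(-1) + (8)*(-1) = -25
C[1][0] = (6)*(-6) + (-2)*(-9) + (5)*(-9) = -63
C[1][1] = (6)*(-2) + (-2)*(-1) + (5)*(-1) = -15
= [[-177, -25], [-63, -15]]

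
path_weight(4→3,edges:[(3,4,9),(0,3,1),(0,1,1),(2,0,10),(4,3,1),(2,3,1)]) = w(4→3)=1
= 1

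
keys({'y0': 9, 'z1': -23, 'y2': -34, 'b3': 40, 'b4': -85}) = ['y0', 'z1', 'y2', 'b3', 'b4']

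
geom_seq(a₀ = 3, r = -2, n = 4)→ [3, -6, 12, -24]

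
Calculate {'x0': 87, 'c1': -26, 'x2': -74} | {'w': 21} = {'x0': 87, 'c1': -26, 'x2': -74, 'w': 21}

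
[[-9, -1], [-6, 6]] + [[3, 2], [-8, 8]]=[[-6, 1], [-14, 14]]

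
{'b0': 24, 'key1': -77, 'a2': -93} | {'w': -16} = {'b0': 24, 'key1': -77, 'a2': -93, 'w': -16}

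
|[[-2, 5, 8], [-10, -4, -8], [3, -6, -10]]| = (1)*(-2)*det([[-4, -8], [-6, -10]]) + (-1)*(5)*det([[-10, -8], [3, -10]]) + (1)*(8)*det([[-10, -4], [3, -6]])
= 16 + -620 + 576
= -28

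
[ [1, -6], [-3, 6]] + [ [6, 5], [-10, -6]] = [[7, -1], [-13, 0]]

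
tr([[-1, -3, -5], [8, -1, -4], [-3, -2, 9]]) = 7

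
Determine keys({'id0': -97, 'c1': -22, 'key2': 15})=['id0', 'c1', 'key2']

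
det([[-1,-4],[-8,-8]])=(-1)*(-8) - (-4)*(-8)
= -24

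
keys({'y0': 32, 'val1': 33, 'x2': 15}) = ['y0', 'val1', 'x2']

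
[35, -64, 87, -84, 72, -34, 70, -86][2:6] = [87, -84, 72, -34]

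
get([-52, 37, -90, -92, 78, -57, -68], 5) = -57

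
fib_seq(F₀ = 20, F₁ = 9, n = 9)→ F_2 = F_1 + F_0 = 29
F_3 = F_2 + F_1 = 38
F_4 = F_3 + F_2 = 67
...
= [20, 9, 29, 38, 67, 105, 172, 277, 449]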